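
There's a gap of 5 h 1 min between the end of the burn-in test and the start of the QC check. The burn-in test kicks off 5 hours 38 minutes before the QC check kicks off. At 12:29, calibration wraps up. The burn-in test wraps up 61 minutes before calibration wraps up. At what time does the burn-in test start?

10:51

The burn-in test ends at 12:29 − 61 min = 11:28.
The QC check starts at 11:28 + 301 min = 16:29.
The burn-in test starts at 16:29 − 338 min = 10:51.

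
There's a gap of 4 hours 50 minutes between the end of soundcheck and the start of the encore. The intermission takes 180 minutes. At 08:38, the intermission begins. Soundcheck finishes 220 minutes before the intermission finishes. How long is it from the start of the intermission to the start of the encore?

The intermission ends at 08:38 + 180 min = 11:38.
Soundcheck ends at 11:38 − 220 min = 07:58.
The encore starts at 07:58 + 290 min = 12:48.
From 08:38 to 12:48 is 4 h 10 min.

4 h 10 min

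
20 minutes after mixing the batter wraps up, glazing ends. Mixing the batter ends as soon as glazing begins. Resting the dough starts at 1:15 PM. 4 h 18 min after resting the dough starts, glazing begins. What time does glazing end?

Glazing starts at 1:15 PM + 258 min = 5:33 PM.
So mixing the batter ends at 5:33 PM.
Glazing ends at 5:33 PM + 20 min = 5:53 PM.

5:53 PM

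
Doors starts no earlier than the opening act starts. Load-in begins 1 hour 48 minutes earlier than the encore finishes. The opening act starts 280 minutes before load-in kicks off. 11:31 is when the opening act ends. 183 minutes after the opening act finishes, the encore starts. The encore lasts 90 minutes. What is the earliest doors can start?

The encore starts at 11:31 + 183 min = 14:34.
The encore ends at 14:34 + 90 min = 16:04.
Load-in starts at 16:04 − 108 min = 14:16.
The opening act starts at 14:16 − 280 min = 09:36.
Doors is bounded by the opening act, so the earliest it can start is 09:36.

09:36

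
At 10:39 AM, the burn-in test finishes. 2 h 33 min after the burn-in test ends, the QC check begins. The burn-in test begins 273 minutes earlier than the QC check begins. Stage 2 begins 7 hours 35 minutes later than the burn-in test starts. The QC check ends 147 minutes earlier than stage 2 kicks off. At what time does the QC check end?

1:47 PM

The QC check starts at 10:39 AM + 153 min = 1:12 PM.
The burn-in test starts at 1:12 PM − 273 min = 8:39 AM.
Stage 2 starts at 8:39 AM + 455 min = 4:14 PM.
The QC check ends at 4:14 PM − 147 min = 1:47 PM.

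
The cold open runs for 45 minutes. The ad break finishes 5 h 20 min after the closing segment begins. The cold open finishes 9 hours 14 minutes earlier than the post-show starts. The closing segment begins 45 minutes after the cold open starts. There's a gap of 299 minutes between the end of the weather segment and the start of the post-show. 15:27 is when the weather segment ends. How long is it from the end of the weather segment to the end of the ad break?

The post-show starts at 15:27 + 299 min = 20:26.
The cold open ends at 20:26 − 554 min = 11:12.
The cold open starts at 11:12 − 45 min = 10:27.
The closing segment starts at 10:27 + 45 min = 11:12.
The ad break ends at 11:12 + 320 min = 16:32.
From 15:27 to 16:32 is 1 h 5 min.

1 h 5 min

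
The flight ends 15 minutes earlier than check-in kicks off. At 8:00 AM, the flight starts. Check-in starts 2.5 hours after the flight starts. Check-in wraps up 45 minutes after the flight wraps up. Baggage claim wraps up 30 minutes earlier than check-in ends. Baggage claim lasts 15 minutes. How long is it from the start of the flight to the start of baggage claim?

2 hours 15 minutes

Check-in starts at 8:00 AM + 150 min = 10:30 AM.
The flight ends at 10:30 AM − 15 min = 10:15 AM.
Check-in ends at 10:15 AM + 45 min = 11:00 AM.
Baggage claim ends at 11:00 AM − 30 min = 10:30 AM.
Baggage claim starts at 10:30 AM − 15 min = 10:15 AM.
From 8:00 AM to 10:15 AM is 2 hours 15 minutes.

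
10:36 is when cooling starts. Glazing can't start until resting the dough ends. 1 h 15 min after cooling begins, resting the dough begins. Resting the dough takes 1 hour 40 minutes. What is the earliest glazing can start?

13:31

Resting the dough starts at 10:36 + 75 min = 11:51.
Resting the dough ends at 11:51 + 100 min = 13:31.
Glazing is bounded by resting the dough, so the earliest it can start is 13:31.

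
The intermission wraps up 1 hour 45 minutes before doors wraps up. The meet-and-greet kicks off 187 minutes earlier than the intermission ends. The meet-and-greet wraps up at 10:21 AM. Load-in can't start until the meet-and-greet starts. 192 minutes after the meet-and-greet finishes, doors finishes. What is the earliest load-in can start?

Doors ends at 10:21 AM + 192 min = 1:33 PM.
The intermission ends at 1:33 PM − 105 min = 11:48 AM.
The meet-and-greet starts at 11:48 AM − 187 min = 8:41 AM.
Load-in is bounded by the meet-and-greet, so the earliest it can start is 8:41 AM.

8:41 AM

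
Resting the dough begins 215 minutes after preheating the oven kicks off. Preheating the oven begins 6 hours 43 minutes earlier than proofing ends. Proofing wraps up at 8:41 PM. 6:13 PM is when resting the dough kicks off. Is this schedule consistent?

No

Preheating the oven starts at 8:41 PM − 403 min = 1:58 PM.
Resting the dough starts at 1:58 PM + 215 min = 5:33 PM.
But resting the dough is also said to start at 6:13 PM — a 40-minute conflict.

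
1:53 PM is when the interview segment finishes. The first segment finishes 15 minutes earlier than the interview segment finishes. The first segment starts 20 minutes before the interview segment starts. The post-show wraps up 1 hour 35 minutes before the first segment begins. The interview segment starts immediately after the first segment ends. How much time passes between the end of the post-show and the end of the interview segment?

The first segment ends at 1:53 PM − 15 min = 1:38 PM.
So the interview segment starts at 1:38 PM.
The first segment starts at 1:38 PM − 20 min = 1:18 PM.
The post-show ends at 1:18 PM − 95 min = 11:43 AM.
From 11:43 AM to 1:53 PM is 2 hours 10 minutes.

2 hours 10 minutes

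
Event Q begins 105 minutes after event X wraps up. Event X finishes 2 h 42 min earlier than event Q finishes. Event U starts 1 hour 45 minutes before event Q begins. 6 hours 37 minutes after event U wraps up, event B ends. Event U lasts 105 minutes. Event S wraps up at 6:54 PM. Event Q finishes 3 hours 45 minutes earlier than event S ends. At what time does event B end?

Event Q ends at 6:54 PM − 225 min = 3:09 PM.
Event X ends at 3:09 PM − 162 min = 12:27 PM.
Event Q starts at 12:27 PM + 105 min = 2:12 PM.
Event U starts at 2:12 PM − 105 min = 12:27 PM.
Event U ends at 12:27 PM + 105 min = 2:12 PM.
Event B ends at 2:12 PM + 397 min = 8:49 PM.

8:49 PM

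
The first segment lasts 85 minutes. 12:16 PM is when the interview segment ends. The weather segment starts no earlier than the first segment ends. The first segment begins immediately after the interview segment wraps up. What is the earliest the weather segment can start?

1:41 PM

The first segment starts at 12:16 PM.
The first segment ends at 12:16 PM + 85 min = 1:41 PM.
The weather segment is bounded by the first segment, so the earliest it can start is 1:41 PM.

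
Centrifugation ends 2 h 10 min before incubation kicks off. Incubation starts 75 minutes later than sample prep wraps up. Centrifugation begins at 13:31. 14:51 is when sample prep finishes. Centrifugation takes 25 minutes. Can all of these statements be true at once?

Yes

Incubation starts at 14:51 + 75 min = 16:06.
Centrifugation ends at 16:06 − 130 min = 13:56.
Centrifugation starts at 13:56 − 25 min = 13:31.
That matches the stated 13:31, so the schedule is consistent.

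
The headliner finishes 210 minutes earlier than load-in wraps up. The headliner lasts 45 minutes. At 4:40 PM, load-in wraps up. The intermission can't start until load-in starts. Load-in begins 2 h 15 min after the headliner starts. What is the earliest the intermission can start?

The headliner ends at 4:40 PM − 210 min = 1:10 PM.
The headliner starts at 1:10 PM − 45 min = 12:25 PM.
Load-in starts at 12:25 PM + 135 min = 2:40 PM.
The intermission is bounded by load-in, so the earliest it can start is 2:40 PM.

2:40 PM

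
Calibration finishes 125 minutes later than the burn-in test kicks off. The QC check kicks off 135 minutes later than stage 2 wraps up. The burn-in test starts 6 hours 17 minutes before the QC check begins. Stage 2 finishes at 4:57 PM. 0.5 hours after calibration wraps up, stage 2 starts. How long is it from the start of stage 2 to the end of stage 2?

1 h 27 min

The QC check starts at 4:57 PM + 135 min = 7:12 PM.
The burn-in test starts at 7:12 PM − 377 min = 12:55 PM.
Calibration ends at 12:55 PM + 125 min = 3:00 PM.
Stage 2 starts at 3:00 PM + 30 min = 3:30 PM.
From 3:30 PM to 4:57 PM is 1 h 27 min.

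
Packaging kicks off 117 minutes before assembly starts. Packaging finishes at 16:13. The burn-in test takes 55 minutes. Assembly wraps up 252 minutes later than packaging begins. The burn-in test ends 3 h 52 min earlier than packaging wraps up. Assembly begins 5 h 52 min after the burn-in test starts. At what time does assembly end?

19:33

The burn-in test ends at 16:13 − 232 min = 12:21.
The burn-in test starts at 12:21 − 55 min = 11:26.
Assembly starts at 11:26 + 352 min = 17:18.
Packaging starts at 17:18 − 117 min = 15:21.
Assembly ends at 15:21 + 252 min = 19:33.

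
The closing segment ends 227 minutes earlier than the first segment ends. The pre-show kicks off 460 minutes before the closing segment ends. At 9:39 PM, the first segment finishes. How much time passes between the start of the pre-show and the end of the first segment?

11 h 27 min

The closing segment ends at 9:39 PM − 227 min = 5:52 PM.
The pre-show starts at 5:52 PM − 460 min = 10:12 AM.
From 10:12 AM to 9:39 PM is 11 h 27 min.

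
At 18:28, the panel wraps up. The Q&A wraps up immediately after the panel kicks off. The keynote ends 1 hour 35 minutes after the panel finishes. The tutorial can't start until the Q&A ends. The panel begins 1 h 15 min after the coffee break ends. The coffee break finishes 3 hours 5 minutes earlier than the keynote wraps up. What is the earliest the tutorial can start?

The keynote ends at 18:28 + 95 min = 20:03.
The coffee break ends at 20:03 − 185 min = 16:58.
The panel starts at 16:58 + 75 min = 18:13.
So the Q&A ends at 18:13.
The tutorial is bounded by the Q&A, so the earliest it can start is 18:13.

18:13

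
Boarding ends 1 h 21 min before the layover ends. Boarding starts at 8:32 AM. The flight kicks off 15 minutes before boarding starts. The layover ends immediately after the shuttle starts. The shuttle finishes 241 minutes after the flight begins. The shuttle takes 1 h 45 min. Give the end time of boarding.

9:12 AM

The flight starts at 8:32 AM − 15 min = 8:17 AM.
The shuttle ends at 8:17 AM + 241 min = 12:18 PM.
The shuttle starts at 12:18 PM − 105 min = 10:33 AM.
So the layover ends at 10:33 AM.
Boarding ends at 10:33 AM − 81 min = 9:12 AM.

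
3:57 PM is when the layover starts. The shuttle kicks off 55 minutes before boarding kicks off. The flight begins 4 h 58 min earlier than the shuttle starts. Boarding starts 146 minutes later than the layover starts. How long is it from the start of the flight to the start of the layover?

Boarding starts at 3:57 PM + 146 min = 6:23 PM.
The shuttle starts at 6:23 PM − 55 min = 5:28 PM.
The flight starts at 5:28 PM − 298 min = 12:30 PM.
From 12:30 PM to 3:57 PM is 3 hours 27 minutes.

3 hours 27 minutes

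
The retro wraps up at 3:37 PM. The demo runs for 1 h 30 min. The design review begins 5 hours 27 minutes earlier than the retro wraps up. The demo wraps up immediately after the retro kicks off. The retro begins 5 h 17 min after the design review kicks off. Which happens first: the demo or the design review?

The design review starts at 3:37 PM − 327 min = 10:10 AM.
The retro starts at 10:10 AM + 317 min = 3:27 PM.
So the demo ends at 3:27 PM.
The demo starts at 3:27 PM − 90 min = 1:57 PM.
The demo starts at 1:57 PM and the design review starts at 10:10 AM, so the design review is first.

the design review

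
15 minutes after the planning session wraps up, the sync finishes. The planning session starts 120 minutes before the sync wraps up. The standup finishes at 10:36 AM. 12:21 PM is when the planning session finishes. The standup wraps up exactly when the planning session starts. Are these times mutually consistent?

The sync ends at 12:21 PM + 15 min = 12:36 PM.
The planning session starts at 12:36 PM − 120 min = 10:36 AM.
So the standup ends at 10:36 AM.
That matches the stated 10:36 AM, so the schedule is consistent.

Yes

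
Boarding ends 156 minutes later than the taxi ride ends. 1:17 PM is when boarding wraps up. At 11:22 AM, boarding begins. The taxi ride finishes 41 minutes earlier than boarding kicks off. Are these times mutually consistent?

Yes

The taxi ride ends at 11:22 AM − 41 min = 10:41 AM.
Boarding ends at 10:41 AM + 156 min = 1:17 PM.
That matches the stated 1:17 PM, so the schedule is consistent.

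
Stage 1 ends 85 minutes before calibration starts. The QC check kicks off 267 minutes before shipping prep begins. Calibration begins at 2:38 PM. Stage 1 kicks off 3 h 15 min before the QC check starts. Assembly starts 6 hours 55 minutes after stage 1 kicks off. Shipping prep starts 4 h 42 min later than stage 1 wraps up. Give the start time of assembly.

5:08 PM

Stage 1 ends at 2:38 PM − 85 min = 1:13 PM.
Shipping prep starts at 1:13 PM + 282 min = 5:55 PM.
The QC check starts at 5:55 PM − 267 min = 1:28 PM.
Stage 1 starts at 1:28 PM − 195 min = 10:13 AM.
Assembly starts at 10:13 AM + 415 min = 5:08 PM.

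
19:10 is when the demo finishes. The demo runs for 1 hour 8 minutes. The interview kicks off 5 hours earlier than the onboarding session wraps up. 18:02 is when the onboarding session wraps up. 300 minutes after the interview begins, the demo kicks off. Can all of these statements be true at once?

Yes

The interview starts at 18:02 − 300 min = 13:02.
The demo starts at 13:02 + 300 min = 18:02.
The demo ends at 18:02 + 68 min = 19:10.
That matches the stated 19:10, so the schedule is consistent.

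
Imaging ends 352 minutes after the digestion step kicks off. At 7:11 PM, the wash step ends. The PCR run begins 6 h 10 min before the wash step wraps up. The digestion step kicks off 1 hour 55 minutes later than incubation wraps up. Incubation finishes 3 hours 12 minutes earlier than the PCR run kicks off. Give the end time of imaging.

5:36 PM

The PCR run starts at 7:11 PM − 370 min = 1:01 PM.
Incubation ends at 1:01 PM − 192 min = 9:49 AM.
The digestion step starts at 9:49 AM + 115 min = 11:44 AM.
Imaging ends at 11:44 AM + 352 min = 5:36 PM.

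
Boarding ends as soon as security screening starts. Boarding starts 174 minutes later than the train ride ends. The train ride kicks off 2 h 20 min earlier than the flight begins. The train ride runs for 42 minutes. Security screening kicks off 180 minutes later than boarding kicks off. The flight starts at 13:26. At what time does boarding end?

17:42

The train ride starts at 13:26 − 140 min = 11:06.
The train ride ends at 11:06 + 42 min = 11:48.
Boarding starts at 11:48 + 174 min = 14:42.
Security screening starts at 14:42 + 180 min = 17:42.
So boarding ends at 17:42.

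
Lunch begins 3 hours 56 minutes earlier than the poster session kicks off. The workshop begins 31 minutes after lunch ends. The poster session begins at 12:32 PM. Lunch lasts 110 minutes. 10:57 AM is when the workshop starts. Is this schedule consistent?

Yes

Lunch starts at 12:32 PM − 236 min = 8:36 AM.
Lunch ends at 8:36 AM + 110 min = 10:26 AM.
The workshop starts at 10:26 AM + 31 min = 10:57 AM.
That matches the stated 10:57 AM, so the schedule is consistent.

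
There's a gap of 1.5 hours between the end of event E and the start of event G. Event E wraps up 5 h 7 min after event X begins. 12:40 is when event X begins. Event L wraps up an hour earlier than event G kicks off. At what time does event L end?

18:17

Event E ends at 12:40 + 307 min = 17:47.
Event G starts at 17:47 + 90 min = 19:17.
Event L ends at 19:17 − 60 min = 18:17.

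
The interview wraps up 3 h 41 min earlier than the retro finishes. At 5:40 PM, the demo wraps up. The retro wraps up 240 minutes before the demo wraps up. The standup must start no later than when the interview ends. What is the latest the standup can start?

The retro ends at 5:40 PM − 240 min = 1:40 PM.
The interview ends at 1:40 PM − 221 min = 9:59 AM.
The standup is bounded by the interview, so the latest it can start is 9:59 AM.

9:59 AM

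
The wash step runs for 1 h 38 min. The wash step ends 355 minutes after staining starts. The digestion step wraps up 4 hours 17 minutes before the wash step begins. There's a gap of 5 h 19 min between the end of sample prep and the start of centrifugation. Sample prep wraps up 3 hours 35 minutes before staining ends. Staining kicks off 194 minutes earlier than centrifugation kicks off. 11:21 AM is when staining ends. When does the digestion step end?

9:51 AM

Sample prep ends at 11:21 AM − 215 min = 7:46 AM.
Centrifugation starts at 7:46 AM + 319 min = 1:05 PM.
Staining starts at 1:05 PM − 194 min = 9:51 AM.
The wash step ends at 9:51 AM + 355 min = 3:46 PM.
The wash step starts at 3:46 PM − 98 min = 2:08 PM.
The digestion step ends at 2:08 PM − 257 min = 9:51 AM.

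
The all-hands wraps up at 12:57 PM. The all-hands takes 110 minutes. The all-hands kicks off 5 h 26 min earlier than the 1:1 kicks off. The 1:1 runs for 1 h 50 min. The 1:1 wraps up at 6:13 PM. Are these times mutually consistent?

The 1:1 starts at 6:13 PM − 110 min = 4:23 PM.
The all-hands starts at 4:23 PM − 326 min = 10:57 AM.
The all-hands ends at 10:57 AM + 110 min = 12:47 PM.
But the all-hands is also said to end at 12:57 PM — a 10-minute conflict.

No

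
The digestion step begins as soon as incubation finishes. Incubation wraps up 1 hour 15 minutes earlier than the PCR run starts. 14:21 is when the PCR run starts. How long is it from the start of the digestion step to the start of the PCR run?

75 minutes

Incubation ends at 14:21 − 75 min = 13:06.
So the digestion step starts at 13:06.
From 13:06 to 14:21 is 75 minutes.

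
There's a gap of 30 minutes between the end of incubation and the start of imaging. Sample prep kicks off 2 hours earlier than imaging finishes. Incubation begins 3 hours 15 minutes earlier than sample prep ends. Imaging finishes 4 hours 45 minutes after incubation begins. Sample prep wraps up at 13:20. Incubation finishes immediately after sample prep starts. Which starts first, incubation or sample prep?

Incubation starts at 13:20 − 195 min = 10:05.
Imaging ends at 10:05 + 285 min = 14:50.
Sample prep starts at 14:50 − 120 min = 12:50.
Incubation starts at 10:05 and sample prep starts at 12:50, so incubation is first.

incubation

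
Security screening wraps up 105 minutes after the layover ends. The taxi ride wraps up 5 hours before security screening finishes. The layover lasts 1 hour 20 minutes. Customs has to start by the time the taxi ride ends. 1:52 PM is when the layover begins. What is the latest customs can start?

The layover ends at 1:52 PM + 80 min = 3:12 PM.
Security screening ends at 3:12 PM + 105 min = 4:57 PM.
The taxi ride ends at 4:57 PM − 300 min = 11:57 AM.
Customs is bounded by the taxi ride, so the latest it can start is 11:57 AM.

11:57 AM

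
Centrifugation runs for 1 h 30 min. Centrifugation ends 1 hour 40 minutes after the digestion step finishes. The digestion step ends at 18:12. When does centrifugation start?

Centrifugation ends at 18:12 + 100 min = 19:52.
Centrifugation starts at 19:52 − 90 min = 18:22.

18:22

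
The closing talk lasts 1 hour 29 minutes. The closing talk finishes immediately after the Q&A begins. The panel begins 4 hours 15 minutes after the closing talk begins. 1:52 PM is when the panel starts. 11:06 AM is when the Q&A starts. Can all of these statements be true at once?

Yes

The closing talk ends at 11:06 AM.
The closing talk starts at 11:06 AM − 89 min = 9:37 AM.
The panel starts at 9:37 AM + 255 min = 1:52 PM.
That matches the stated 1:52 PM, so the schedule is consistent.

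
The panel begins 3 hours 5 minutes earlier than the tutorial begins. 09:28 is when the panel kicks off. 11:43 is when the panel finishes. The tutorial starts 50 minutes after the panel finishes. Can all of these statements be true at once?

The tutorial starts at 11:43 + 50 min = 12:33.
The panel starts at 12:33 − 185 min = 09:28.
That matches the stated 09:28, so the schedule is consistent.

Yes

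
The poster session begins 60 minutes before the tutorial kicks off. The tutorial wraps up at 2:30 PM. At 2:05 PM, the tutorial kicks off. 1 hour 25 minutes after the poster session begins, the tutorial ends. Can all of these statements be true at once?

Yes

The poster session starts at 2:05 PM − 60 min = 1:05 PM.
The tutorial ends at 1:05 PM + 85 min = 2:30 PM.
That matches the stated 2:30 PM, so the schedule is consistent.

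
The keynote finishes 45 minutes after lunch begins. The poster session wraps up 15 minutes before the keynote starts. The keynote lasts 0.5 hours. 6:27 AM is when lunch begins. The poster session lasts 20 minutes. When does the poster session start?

The keynote ends at 6:27 AM + 45 min = 7:12 AM.
The keynote starts at 7:12 AM − 30 min = 6:42 AM.
The poster session ends at 6:42 AM − 15 min = 6:27 AM.
The poster session starts at 6:27 AM − 20 min = 6:07 AM.

6:07 AM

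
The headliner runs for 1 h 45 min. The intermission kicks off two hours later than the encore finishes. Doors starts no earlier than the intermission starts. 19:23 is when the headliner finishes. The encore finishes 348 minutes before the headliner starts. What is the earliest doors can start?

The headliner starts at 19:23 − 105 min = 17:38.
The encore ends at 17:38 − 348 min = 11:50.
The intermission starts at 11:50 + 120 min = 13:50.
Doors is bounded by the intermission, so the earliest it can start is 13:50.

13:50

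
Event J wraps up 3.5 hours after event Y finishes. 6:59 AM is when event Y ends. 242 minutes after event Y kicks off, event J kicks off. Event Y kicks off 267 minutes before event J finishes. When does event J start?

Event J ends at 6:59 AM + 210 min = 10:29 AM.
Event Y starts at 10:29 AM − 267 min = 6:02 AM.
Event J starts at 6:02 AM + 242 min = 10:04 AM.

10:04 AM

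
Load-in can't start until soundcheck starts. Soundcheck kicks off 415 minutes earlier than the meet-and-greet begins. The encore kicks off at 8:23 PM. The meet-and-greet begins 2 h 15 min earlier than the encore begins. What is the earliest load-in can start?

11:13 AM

The meet-and-greet starts at 8:23 PM − 135 min = 6:08 PM.
Soundcheck starts at 6:08 PM − 415 min = 11:13 AM.
Load-in is bounded by soundcheck, so the earliest it can start is 11:13 AM.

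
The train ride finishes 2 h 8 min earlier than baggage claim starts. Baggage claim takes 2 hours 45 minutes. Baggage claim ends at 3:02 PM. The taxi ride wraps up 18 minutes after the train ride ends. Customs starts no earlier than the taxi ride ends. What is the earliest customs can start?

Baggage claim starts at 3:02 PM − 165 min = 12:17 PM.
The train ride ends at 12:17 PM − 128 min = 10:09 AM.
The taxi ride ends at 10:09 AM + 18 min = 10:27 AM.
Customs is bounded by the taxi ride, so the earliest it can start is 10:27 AM.

10:27 AM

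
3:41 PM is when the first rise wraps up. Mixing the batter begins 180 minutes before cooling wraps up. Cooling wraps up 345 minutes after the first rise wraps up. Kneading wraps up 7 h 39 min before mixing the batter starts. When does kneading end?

10:47 AM

Cooling ends at 3:41 PM + 345 min = 9:26 PM.
Mixing the batter starts at 9:26 PM − 180 min = 6:26 PM.
Kneading ends at 6:26 PM − 459 min = 10:47 AM.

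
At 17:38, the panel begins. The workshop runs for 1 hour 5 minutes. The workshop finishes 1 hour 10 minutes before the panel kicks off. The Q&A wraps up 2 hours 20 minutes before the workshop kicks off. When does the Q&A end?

13:03

The workshop ends at 17:38 − 70 min = 16:28.
The workshop starts at 16:28 − 65 min = 15:23.
The Q&A ends at 15:23 − 140 min = 13:03.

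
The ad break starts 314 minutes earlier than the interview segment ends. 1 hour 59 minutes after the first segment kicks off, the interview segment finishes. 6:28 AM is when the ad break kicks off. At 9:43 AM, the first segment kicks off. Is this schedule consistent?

Yes

The interview segment ends at 9:43 AM + 119 min = 11:42 AM.
The ad break starts at 11:42 AM − 314 min = 6:28 AM.
That matches the stated 6:28 AM, so the schedule is consistent.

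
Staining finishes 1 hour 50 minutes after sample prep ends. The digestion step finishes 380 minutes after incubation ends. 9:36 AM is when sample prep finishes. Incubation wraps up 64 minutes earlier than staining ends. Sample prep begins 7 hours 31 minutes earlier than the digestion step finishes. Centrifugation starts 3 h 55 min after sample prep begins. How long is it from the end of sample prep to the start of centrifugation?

Staining ends at 9:36 AM + 110 min = 11:26 AM.
Incubation ends at 11:26 AM − 64 min = 10:22 AM.
The digestion step ends at 10:22 AM + 380 min = 4:42 PM.
Sample prep starts at 4:42 PM − 451 min = 9:11 AM.
Centrifugation starts at 9:11 AM + 235 min = 1:06 PM.
From 9:36 AM to 1:06 PM is 3.5 hours.

3.5 hours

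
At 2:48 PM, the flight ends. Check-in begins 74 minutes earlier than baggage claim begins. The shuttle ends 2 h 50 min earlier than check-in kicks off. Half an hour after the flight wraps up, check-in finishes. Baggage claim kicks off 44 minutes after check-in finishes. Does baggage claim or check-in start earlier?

check-in

Check-in ends at 2:48 PM + 30 min = 3:18 PM.
Baggage claim starts at 3:18 PM + 44 min = 4:02 PM.
Check-in starts at 4:02 PM − 74 min = 2:48 PM.
Baggage claim starts at 4:02 PM and check-in starts at 2:48 PM, so check-in is first.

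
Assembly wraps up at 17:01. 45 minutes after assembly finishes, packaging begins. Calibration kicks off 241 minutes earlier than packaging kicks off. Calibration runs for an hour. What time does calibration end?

Packaging starts at 17:01 + 45 min = 17:46.
Calibration starts at 17:46 − 241 min = 13:45.
Calibration ends at 13:45 + 60 min = 14:45.

14:45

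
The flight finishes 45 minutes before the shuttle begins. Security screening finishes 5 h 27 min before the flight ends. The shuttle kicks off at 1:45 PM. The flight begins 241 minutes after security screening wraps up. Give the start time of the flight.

11:34 AM

The flight ends at 1:45 PM − 45 min = 1:00 PM.
Security screening ends at 1:00 PM − 327 min = 7:33 AM.
The flight starts at 7:33 AM + 241 min = 11:34 AM.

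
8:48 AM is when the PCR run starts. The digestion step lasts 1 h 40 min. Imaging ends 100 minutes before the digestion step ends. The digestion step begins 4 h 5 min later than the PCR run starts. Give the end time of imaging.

The digestion step starts at 8:48 AM + 245 min = 12:53 PM.
The digestion step ends at 12:53 PM + 100 min = 2:33 PM.
Imaging ends at 2:33 PM − 100 min = 12:53 PM.

12:53 PM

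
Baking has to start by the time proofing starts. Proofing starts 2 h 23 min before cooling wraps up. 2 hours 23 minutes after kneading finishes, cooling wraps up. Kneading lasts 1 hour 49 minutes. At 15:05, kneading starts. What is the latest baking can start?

Kneading ends at 15:05 + 109 min = 16:54.
Cooling ends at 16:54 + 143 min = 19:17.
Proofing starts at 19:17 − 143 min = 16:54.
Baking is bounded by proofing, so the latest it can start is 16:54.

16:54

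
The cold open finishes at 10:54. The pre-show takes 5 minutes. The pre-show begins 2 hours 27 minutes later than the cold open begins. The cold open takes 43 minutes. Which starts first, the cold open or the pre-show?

the cold open

The cold open starts at 10:54 − 43 min = 10:11.
The pre-show starts at 10:11 + 147 min = 12:38.
The cold open starts at 10:11 and the pre-show starts at 12:38, so the cold open is first.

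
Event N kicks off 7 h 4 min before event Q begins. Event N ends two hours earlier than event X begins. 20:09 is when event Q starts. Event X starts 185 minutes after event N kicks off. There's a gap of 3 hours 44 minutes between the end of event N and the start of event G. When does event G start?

Event N starts at 20:09 − 424 min = 13:05.
Event X starts at 13:05 + 185 min = 16:10.
Event N ends at 16:10 − 120 min = 14:10.
Event G starts at 14:10 + 224 min = 17:54.

17:54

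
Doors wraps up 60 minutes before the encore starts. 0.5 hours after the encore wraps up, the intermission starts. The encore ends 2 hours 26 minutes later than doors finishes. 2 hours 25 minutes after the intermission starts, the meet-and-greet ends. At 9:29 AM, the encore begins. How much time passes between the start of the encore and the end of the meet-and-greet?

4 h 21 min

Doors ends at 9:29 AM − 60 min = 8:29 AM.
The encore ends at 8:29 AM + 146 min = 10:55 AM.
The intermission starts at 10:55 AM + 30 min = 11:25 AM.
The meet-and-greet ends at 11:25 AM + 145 min = 1:50 PM.
From 9:29 AM to 1:50 PM is 4 h 21 min.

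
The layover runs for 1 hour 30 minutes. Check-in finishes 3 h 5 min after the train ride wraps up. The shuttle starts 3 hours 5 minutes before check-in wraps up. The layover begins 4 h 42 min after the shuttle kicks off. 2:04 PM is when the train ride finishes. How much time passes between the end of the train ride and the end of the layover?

6 hours 12 minutes

Check-in ends at 2:04 PM + 185 min = 5:09 PM.
The shuttle starts at 5:09 PM − 185 min = 2:04 PM.
The layover starts at 2:04 PM + 282 min = 6:46 PM.
The layover ends at 6:46 PM + 90 min = 8:16 PM.
From 2:04 PM to 8:16 PM is 6 hours 12 minutes.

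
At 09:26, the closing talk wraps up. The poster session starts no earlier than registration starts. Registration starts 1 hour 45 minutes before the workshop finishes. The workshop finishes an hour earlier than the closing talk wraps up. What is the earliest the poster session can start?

The workshop ends at 09:26 − 60 min = 08:26.
Registration starts at 08:26 − 105 min = 06:41.
The poster session is bounded by registration, so the earliest it can start is 06:41.

06:41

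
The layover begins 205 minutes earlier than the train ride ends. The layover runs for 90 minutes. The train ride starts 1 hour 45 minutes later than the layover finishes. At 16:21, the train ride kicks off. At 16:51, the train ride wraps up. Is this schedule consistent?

No

The layover starts at 16:51 − 205 min = 13:26.
The layover ends at 13:26 + 90 min = 14:56.
The train ride starts at 14:56 + 105 min = 16:41.
But the train ride is also said to start at 16:21 — a 20-minute conflict.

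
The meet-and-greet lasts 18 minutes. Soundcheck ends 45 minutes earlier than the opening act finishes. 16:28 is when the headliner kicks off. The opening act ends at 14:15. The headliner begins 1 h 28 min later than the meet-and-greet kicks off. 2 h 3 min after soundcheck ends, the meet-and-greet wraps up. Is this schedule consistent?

Soundcheck ends at 14:15 − 45 min = 13:30.
The meet-and-greet ends at 13:30 + 123 min = 15:33.
The meet-and-greet starts at 15:33 − 18 min = 15:15.
The headliner starts at 15:15 + 88 min = 16:43.
But the headliner is also said to start at 16:28 — a 15-minute conflict.

No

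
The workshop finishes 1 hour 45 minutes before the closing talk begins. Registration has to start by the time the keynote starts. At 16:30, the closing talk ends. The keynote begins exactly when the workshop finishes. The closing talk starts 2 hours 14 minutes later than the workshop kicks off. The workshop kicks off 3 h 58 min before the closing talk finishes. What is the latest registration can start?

The workshop starts at 16:30 − 238 min = 12:32.
The closing talk starts at 12:32 + 134 min = 14:46.
The workshop ends at 14:46 − 105 min = 13:01.
So the keynote starts at 13:01.
Registration is bounded by the keynote, so the latest it can start is 13:01.

13:01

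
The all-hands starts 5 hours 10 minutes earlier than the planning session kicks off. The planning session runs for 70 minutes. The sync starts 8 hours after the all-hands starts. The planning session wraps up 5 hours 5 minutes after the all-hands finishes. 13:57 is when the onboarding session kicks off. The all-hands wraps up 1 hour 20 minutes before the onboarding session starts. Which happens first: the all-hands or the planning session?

The all-hands ends at 13:57 − 80 min = 12:37.
The planning session ends at 12:37 + 305 min = 17:42.
The planning session starts at 17:42 − 70 min = 16:32.
The all-hands starts at 16:32 − 310 min = 11:22.
The all-hands starts at 11:22 and the planning session starts at 16:32, so the all-hands is first.

the all-hands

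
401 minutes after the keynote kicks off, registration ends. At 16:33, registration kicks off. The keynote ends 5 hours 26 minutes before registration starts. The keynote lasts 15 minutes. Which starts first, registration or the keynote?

The keynote ends at 16:33 − 326 min = 11:07.
The keynote starts at 11:07 − 15 min = 10:52.
Registration starts at 16:33 and the keynote starts at 10:52, so the keynote is first.

the keynote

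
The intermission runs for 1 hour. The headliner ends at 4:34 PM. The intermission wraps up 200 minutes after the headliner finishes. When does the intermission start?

The intermission ends at 4:34 PM + 200 min = 7:54 PM.
The intermission starts at 7:54 PM − 60 min = 6:54 PM.

6:54 PM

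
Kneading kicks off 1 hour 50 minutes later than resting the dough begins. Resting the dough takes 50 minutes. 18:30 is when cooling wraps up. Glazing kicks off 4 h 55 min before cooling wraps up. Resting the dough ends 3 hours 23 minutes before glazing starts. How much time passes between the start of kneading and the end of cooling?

7 h 18 min

Glazing starts at 18:30 − 295 min = 13:35.
Resting the dough ends at 13:35 − 203 min = 10:12.
Resting the dough starts at 10:12 − 50 min = 09:22.
Kneading starts at 09:22 + 110 min = 11:12.
From 11:12 to 18:30 is 7 h 18 min.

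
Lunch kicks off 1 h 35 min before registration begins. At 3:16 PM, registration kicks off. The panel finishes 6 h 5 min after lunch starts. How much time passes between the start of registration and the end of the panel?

Lunch starts at 3:16 PM − 95 min = 1:41 PM.
The panel ends at 1:41 PM + 365 min = 7:46 PM.
From 3:16 PM to 7:46 PM is 4 h 30 min.

4 h 30 min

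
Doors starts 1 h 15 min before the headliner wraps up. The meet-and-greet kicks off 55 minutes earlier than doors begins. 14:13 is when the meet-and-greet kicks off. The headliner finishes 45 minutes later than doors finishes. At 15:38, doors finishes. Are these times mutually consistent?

Yes

The headliner ends at 15:38 + 45 min = 16:23.
Doors starts at 16:23 − 75 min = 15:08.
The meet-and-greet starts at 15:08 − 55 min = 14:13.
That matches the stated 14:13, so the schedule is consistent.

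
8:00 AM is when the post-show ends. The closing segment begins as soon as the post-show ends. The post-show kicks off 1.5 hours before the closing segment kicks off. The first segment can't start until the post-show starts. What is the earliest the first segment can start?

6:30 AM

The closing segment starts at 8:00 AM.
The post-show starts at 8:00 AM − 90 min = 6:30 AM.
The first segment is bounded by the post-show, so the earliest it can start is 6:30 AM.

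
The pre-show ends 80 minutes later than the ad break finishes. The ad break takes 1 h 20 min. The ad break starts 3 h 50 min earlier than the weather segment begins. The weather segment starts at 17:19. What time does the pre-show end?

16:09

The ad break starts at 17:19 − 230 min = 13:29.
The ad break ends at 13:29 + 80 min = 14:49.
The pre-show ends at 14:49 + 80 min = 16:09.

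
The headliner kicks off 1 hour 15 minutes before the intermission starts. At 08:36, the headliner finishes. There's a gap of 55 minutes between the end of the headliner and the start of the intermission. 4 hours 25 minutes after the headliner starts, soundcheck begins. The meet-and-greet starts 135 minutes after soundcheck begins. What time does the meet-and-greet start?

14:56

The intermission starts at 08:36 + 55 min = 09:31.
The headliner starts at 09:31 − 75 min = 08:16.
Soundcheck starts at 08:16 + 265 min = 12:41.
The meet-and-greet starts at 12:41 + 135 min = 14:56.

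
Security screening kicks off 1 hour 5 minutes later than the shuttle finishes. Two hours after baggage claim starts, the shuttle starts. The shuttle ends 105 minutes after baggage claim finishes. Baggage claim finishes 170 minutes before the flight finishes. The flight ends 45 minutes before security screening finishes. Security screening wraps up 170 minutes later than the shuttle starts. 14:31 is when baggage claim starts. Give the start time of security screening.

18:36

The shuttle starts at 14:31 + 120 min = 16:31.
Security screening ends at 16:31 + 170 min = 19:21.
The flight ends at 19:21 − 45 min = 18:36.
Baggage claim ends at 18:36 − 170 min = 15:46.
The shuttle ends at 15:46 + 105 min = 17:31.
Security screening starts at 17:31 + 65 min = 18:36.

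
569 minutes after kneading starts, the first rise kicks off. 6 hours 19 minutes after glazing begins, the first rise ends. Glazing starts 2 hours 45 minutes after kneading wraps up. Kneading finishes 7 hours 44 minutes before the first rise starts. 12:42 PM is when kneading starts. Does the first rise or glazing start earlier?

The first rise starts at 12:42 PM + 569 min = 10:11 PM.
Kneading ends at 10:11 PM − 464 min = 2:27 PM.
Glazing starts at 2:27 PM + 165 min = 5:12 PM.
The first rise starts at 10:11 PM and glazing starts at 5:12 PM, so glazing is first.

glazing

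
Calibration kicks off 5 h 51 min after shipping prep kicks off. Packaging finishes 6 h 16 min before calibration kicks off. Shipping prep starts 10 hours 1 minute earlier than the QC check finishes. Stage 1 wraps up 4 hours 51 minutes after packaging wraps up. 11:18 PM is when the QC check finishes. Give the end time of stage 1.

5:43 PM

Shipping prep starts at 11:18 PM − 601 min = 1:17 PM.
Calibration starts at 1:17 PM + 351 min = 7:08 PM.
Packaging ends at 7:08 PM − 376 min = 12:52 PM.
Stage 1 ends at 12:52 PM + 291 min = 5:43 PM.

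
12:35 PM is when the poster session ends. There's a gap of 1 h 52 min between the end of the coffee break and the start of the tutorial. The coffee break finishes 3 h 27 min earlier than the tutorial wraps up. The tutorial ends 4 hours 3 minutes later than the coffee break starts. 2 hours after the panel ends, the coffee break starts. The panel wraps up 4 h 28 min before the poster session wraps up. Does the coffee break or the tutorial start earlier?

The panel ends at 12:35 PM − 268 min = 8:07 AM.
The coffee break starts at 8:07 AM + 120 min = 10:07 AM.
The tutorial ends at 10:07 AM + 243 min = 2:10 PM.
The coffee break ends at 2:10 PM − 207 min = 10:43 AM.
The tutorial starts at 10:43 AM + 112 min = 12:35 PM.
The coffee break starts at 10:07 AM and the tutorial starts at 12:35 PM, so the coffee break is first.

the coffee break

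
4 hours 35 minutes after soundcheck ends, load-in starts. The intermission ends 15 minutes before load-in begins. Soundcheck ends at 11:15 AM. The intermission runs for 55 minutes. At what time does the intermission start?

Load-in starts at 11:15 AM + 275 min = 3:50 PM.
The intermission ends at 3:50 PM − 15 min = 3:35 PM.
The intermission starts at 3:35 PM − 55 min = 2:40 PM.

2:40 PM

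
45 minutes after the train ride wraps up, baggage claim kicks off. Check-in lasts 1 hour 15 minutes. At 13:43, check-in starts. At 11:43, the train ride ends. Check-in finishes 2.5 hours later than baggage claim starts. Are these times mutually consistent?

Baggage claim starts at 11:43 + 45 min = 12:28.
Check-in ends at 12:28 + 150 min = 14:58.
Check-in starts at 14:58 − 75 min = 13:43.
That matches the stated 13:43, so the schedule is consistent.

Yes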